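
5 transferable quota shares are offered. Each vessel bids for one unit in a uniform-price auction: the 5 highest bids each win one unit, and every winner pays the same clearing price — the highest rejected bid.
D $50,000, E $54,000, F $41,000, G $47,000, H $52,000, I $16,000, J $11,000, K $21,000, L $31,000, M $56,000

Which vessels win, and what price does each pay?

M, E, H, D, G; each pays $41,000

Bids ranked high→low: 56,000 (M), 54,000 (E), 52,000 (H), 50,000 (D), 47,000 (G), 41,000 (F), 31,000 (L), …
Top 5: M, E, H, D, G.
Clearing price = highest rejected bid = $41,000.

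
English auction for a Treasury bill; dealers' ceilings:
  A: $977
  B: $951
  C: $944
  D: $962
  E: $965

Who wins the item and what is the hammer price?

Limits in order: 977 (A) > 965 (E) > 962 (D) > 951 (B) > 944 (C)
Bidding ends when E exits at $965; A takes it.

A wins at $965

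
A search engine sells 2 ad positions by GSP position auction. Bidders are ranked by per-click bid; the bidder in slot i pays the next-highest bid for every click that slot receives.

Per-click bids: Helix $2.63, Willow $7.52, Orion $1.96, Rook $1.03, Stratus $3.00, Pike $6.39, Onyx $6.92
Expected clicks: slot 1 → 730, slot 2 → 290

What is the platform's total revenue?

Sorting advertisers: $7.52 (Willow) > $6.92 (Onyx) > $6.39 (Pike) > …
Slot 1: Willow pays $6.92 × 730 = $5051.60
Slot 2: Onyx pays $6.39 × 290 = $1853.10
Total = $6904.70

Total revenue: $6904.70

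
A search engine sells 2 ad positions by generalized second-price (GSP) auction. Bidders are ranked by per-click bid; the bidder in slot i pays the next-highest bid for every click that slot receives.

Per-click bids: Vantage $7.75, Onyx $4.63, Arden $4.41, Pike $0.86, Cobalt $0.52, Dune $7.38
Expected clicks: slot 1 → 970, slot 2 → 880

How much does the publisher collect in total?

Total revenue: $11233.00

Ranked by bid: $7.75 (Vantage) > $7.38 (Dune) > $4.63 (Onyx) > …
Slot 1: Vantage pays $7.38 × 970 = $7158.60
Slot 2: Dune pays $4.63 × 880 = $4074.40
Total = $11233.00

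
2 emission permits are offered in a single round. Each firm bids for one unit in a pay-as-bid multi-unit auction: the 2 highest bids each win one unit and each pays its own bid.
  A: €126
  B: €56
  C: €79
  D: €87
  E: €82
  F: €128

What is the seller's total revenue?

Sorting: 128 (F), 126 (A), 87 (D), 82 (E), …
The 2 highest are F, A.
Total revenue = 128 + 126 = €254.

Total revenue: €254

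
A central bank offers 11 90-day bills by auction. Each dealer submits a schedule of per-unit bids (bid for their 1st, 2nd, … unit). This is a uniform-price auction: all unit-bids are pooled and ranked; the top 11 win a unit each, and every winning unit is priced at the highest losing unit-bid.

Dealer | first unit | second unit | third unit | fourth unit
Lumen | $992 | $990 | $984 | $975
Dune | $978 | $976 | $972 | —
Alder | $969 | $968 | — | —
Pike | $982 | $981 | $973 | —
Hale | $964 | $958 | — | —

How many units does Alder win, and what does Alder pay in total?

Alder: 1 unit, pays $968

All unit-bids, highest first — top 11: 992 (Lumen-1), 990 (Lumen-2), 984 (Lumen-3), 982 (Pike-1), 981 (Pike-2), 978 (Dune-1), 976 (Dune-2), 975 (Lumen-4), 973 (Pike-3), 972 (Dune-3), 969 (Alder-1)
Highest rejected unit-bid = $968.
Alder wins 1 unit(s) at $968 each.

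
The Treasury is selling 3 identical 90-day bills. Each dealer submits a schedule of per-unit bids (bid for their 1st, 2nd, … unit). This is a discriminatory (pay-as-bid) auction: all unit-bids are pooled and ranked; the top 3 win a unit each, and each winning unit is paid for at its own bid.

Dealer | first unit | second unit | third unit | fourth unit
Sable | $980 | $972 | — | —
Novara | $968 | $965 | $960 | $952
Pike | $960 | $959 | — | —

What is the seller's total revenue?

All unit-bids, highest first — top 3: 980 (Sable-1), 972 (Sable-2), 968 (Novara-1)
Next rejected bid: $965 (not a price — pay-as-bid).
Each winning unit pays its own bid.
Revenue = 980 + 972 + 968 = $2,920.

Total revenue: $2,920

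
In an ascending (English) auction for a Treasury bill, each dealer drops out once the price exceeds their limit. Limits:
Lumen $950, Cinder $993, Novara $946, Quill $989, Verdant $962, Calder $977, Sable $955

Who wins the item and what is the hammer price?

Open ascending-bid auction: the price rises until one bidder remains; the winner pays the price at which the last rival dropped out.
Sorting limits: 993 (Cinder) > 989 (Quill) > 977 (Calder) > 962 (Verdant) > 955 (Sable) > 950 (Lumen) > …
Bidding ends when Quill exits at $989; Cinder takes it.

Cinder wins at $989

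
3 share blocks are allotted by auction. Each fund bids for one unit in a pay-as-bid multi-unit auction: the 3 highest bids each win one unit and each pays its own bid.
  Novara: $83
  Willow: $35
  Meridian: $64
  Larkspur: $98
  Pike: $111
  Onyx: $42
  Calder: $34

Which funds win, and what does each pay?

Pike $111, Larkspur $98, Novara $83

Ordering the bids: 111 (Pike), 98 (Larkspur), 83 (Novara), 64 (Meridian), 42 (Onyx), …
Winners (3 units): Pike, Larkspur, Novara.
Each winner pays its own bid: Pike $111, Larkspur $98, Novara $83.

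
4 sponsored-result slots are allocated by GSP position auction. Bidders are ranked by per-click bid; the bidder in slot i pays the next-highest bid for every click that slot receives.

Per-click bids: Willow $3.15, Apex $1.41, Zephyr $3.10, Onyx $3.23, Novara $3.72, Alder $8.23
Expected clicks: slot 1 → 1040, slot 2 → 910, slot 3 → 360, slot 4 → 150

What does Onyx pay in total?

Per-click bids in order: $8.23 (Alder) > $3.72 (Novara) > $3.23 (Onyx) > $3.15 (Willow) > $3.10 (Zephyr) > …
Onyx holds slot 3 → pays next bid $3.15 × 360 clicks = $1134.00.

Onyx pays $1134.00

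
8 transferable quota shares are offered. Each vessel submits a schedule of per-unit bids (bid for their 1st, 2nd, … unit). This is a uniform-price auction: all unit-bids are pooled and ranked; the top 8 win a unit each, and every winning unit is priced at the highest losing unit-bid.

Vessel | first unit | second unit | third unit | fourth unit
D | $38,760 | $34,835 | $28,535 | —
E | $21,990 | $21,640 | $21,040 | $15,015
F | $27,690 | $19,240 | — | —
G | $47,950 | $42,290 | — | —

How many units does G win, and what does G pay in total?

Merging the schedules and taking the best 8: 47,950 (G-1), 42,290 (G-2), 38,760 (D-1), 34,835 (D-2), 28,535 (D-3), 27,690 (F-1), 21,990 (E-1), 21,640 (E-2)
First bid not allocated: $21,040.
G wins 2 unit(s) at $21,040 each.

G: 2 units, pays $42,080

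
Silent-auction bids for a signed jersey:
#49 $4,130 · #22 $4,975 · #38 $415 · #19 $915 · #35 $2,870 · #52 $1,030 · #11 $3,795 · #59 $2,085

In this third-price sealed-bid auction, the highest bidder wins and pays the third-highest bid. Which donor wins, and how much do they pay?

Sorting bids: 4,975 (#22) > 4,130 (#49) > 3,795 (#11) > 2,870 (#35) > 2,085 (#59) > 1,030 (#52) > …
#22 is highest; pays the third-highest bid, $3,795.

#22 pays $3,795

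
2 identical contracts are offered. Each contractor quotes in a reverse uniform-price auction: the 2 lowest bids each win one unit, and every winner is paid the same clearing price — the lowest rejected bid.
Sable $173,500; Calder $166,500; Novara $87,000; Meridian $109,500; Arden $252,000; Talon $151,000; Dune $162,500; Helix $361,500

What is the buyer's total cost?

Total cost: $302,000

Bids ranked low→high: 87,000 (Novara), 109,500 (Meridian), 151,000 (Talon), 162,500 (Dune), …
Winners (2 units): Novara, Meridian.
Clearing price = lowest rejected bid = $151,000.
Total cost = 2 × $151,000 = $302,000.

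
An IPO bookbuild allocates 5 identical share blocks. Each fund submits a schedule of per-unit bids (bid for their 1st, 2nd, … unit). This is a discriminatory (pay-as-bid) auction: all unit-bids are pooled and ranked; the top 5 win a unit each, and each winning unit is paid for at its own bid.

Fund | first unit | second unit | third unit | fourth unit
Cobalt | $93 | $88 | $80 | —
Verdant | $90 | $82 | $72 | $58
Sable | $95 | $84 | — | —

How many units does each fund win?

Cobalt 2, Sable 2, Verdant 1

Merging the schedules and taking the best 5: 95 (Sable-1), 93 (Cobalt-1), 90 (Verdant-1), 88 (Cobalt-2), 84 (Sable-2)
Next rejected bid: $82 (not a price — pay-as-bid).
Allocation: Cobalt 2, Sable 2, Verdant 1.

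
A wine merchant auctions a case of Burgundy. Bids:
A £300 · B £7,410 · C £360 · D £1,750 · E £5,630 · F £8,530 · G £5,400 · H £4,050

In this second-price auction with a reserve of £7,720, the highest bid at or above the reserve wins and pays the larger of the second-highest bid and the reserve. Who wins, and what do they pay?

Rule: the highest bid at or above the reserve wins and pays the larger of the second-highest bid and the reserve.
Bids ranked: 8,530 (F) > 7,410 (B) > 5,630 (E) > 5,400 (G) > 4,050 (H) > 1,750 (D) > …
F has the top bid at or above the reserve (£8,530).
max(second-highest £7,410, reserve £7,720) = £7,720.

F pays £7,720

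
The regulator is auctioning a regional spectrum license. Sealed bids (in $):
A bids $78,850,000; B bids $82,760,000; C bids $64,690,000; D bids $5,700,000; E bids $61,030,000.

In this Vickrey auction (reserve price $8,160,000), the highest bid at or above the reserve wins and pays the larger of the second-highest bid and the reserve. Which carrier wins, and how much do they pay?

Bids ranked: 82,760,000 (B) > 78,850,000 (A) > 64,690,000 (C) > 61,030,000 (E) > 5,700,000 (D)
Highest eligible bid: B at $82,760,000.
Second-highest bid $78,850,000 exceeds the reserve $8,160,000 → payment $78,850,000.

B pays $78,850,000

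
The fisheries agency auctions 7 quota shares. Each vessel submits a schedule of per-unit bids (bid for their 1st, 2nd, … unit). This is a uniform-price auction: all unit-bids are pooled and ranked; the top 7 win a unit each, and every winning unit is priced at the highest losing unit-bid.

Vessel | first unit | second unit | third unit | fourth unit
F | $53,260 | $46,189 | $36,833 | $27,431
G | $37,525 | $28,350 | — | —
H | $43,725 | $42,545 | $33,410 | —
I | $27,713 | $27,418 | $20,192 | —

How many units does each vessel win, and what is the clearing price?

F 3, G 1, H 3; clearing price $28,350

Merging the schedules and taking the best 7: 53,260 (F-1), 46,189 (F-2), 43,725 (H-1), 42,545 (H-2), 37,525 (G-1), 36,833 (F-3), 33,410 (H-3)
The (k+1)-th unit-bid is $28,350.
Allocation: F 3, G 1, H 3.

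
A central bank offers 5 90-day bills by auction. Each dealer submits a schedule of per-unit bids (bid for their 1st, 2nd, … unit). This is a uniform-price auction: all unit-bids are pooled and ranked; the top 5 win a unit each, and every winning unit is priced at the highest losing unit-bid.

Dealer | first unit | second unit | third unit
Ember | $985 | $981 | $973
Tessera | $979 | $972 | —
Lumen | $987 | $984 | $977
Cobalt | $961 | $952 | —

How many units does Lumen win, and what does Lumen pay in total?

Lumen: 2 units, pays $1,954

Pooled unit-bids ranked (top 5): 987 (Lumen-1), 985 (Ember-1), 984 (Lumen-2), 981 (Ember-2), 979 (Tessera-1)
First bid not allocated: $977.
Lumen wins 2 unit(s) at $977 each.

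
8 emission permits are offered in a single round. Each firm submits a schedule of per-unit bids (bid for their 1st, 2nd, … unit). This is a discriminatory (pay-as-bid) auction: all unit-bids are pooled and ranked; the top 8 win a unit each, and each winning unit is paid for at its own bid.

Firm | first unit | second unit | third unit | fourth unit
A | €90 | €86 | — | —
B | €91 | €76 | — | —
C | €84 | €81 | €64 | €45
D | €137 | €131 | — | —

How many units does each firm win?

All unit-bids, highest first — top 8: 137 (D-1), 131 (D-2), 91 (B-1), 90 (A-1), 86 (A-2), 84 (C-1), 81 (C-2), 76 (B-2)
Next rejected bid: €64 (not a price — pay-as-bid).
Allocation: A 2, B 2, C 2, D 2.

A 2, B 2, C 2, D 2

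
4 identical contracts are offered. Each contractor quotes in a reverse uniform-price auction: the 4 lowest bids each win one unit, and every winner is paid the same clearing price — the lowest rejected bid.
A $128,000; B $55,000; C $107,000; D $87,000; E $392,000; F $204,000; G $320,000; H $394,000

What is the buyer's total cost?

Total cost: $816,000

Sorting: 55,000 (B), 87,000 (D), 107,000 (C), 128,000 (A), 204,000 (F), 320,000 (G), …
Lowest 4: B, D, C, A.
Lowest unsuccessful bid: $204,000 → clearing price.
Total cost = 4 × $204,000 = $816,000.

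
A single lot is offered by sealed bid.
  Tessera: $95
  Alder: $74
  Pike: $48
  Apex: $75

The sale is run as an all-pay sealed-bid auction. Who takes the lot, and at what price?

Bids in order: 95 (Tessera) > 75 (Apex) > 74 (Alder) > 48 (Pike)
Tessera is highest and takes the item; every bidder forfeits their bid.

Tessera pays $95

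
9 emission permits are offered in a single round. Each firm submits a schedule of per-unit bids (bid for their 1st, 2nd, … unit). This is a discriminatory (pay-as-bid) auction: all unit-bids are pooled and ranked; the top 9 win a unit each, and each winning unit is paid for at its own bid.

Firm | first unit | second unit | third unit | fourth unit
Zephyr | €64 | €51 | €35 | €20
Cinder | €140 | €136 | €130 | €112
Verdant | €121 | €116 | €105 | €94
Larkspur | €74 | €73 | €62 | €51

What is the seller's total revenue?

Total revenue: €1,028

All unit-bids, highest first — top 9: 140 (Cinder-1), 136 (Cinder-2), 130 (Cinder-3), 121 (Verdant-1), 116 (Verdant-2), 112 (Cinder-4), 105 (Verdant-3), 94 (Verdant-4), 74 (Larkspur-1)
Next rejected bid: €73 (not a price — pay-as-bid).
Each winning unit pays its own bid.
Revenue = 140 + 136 + 130 + 121 + 116 + 112 + 105 + 94 + 74 = €1,028.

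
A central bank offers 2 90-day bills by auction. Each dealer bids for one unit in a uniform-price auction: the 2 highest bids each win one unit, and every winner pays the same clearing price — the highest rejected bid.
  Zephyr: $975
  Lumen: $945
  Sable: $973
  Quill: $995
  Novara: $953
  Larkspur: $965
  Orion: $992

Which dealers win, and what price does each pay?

Ordering the bids: 995 (Quill), 992 (Orion), 975 (Zephyr), 973 (Sable), …
The 2 highest are Quill, Orion.
Highest unsuccessful bid: $975 → clearing price.

Quill, Orion; each pays $975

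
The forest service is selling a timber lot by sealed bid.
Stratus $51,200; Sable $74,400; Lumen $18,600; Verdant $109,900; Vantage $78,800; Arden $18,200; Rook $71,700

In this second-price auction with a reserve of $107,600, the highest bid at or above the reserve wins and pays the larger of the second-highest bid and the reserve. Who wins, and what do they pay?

Sorting bids: 109,900 (Verdant) > 78,800 (Vantage) > 74,400 (Sable) > 71,700 (Rook) > 51,200 (Stratus) > 18,600 (Lumen) > …
Verdant has the top bid at or above the reserve ($109,900).
max(second-highest $78,800, reserve $107,600) = $107,600.

Verdant pays $107,600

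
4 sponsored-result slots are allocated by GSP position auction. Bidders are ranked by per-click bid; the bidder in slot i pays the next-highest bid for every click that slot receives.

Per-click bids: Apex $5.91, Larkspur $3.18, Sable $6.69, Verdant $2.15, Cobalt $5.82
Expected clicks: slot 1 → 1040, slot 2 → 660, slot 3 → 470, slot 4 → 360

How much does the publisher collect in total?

Total revenue: $12256.20

Sorting advertisers: $6.69 (Sable) > $5.91 (Apex) > $5.82 (Cobalt) > $3.18 (Larkspur) > $2.15 (Verdant)
Slot 1: Sable pays $5.91 × 1040 = $6146.40
Slot 2: Apex pays $5.82 × 660 = $3841.20
Slot 3: Cobalt pays $3.18 × 470 = $1494.60
Slot 4: Larkspur pays $2.15 × 360 = $774.00
Total = $12256.20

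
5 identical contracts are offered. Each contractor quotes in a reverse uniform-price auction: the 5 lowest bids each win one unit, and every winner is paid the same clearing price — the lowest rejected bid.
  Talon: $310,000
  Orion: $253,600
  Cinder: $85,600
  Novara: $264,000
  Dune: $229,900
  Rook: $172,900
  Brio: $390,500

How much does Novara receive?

Novara is paid $310,000

Ordering the bids: 85,600 (Cinder), 172,900 (Rook), 229,900 (Dune), 253,600 (Orion), 264,000 (Novara), 310,000 (Talon), 390,500 (Brio)
The 5 lowest are Cinder, Rook, Dune, Orion, Novara.
Lowest unsuccessful bid: $310,000 → clearing price.
Novara wins → is paid $310,000.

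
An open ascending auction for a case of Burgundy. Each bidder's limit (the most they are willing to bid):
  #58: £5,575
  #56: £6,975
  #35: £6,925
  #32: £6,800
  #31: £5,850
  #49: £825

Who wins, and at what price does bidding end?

#56 wins at £6,925

Sorting limits: 6,975 (#56) > 6,925 (#35) > 6,800 (#32) > 5,850 (#31) > 5,575 (#58) > 825 (#49)
Once the price passes £6,925, only #56 is left; the hammer falls at #35's limit of £6,925.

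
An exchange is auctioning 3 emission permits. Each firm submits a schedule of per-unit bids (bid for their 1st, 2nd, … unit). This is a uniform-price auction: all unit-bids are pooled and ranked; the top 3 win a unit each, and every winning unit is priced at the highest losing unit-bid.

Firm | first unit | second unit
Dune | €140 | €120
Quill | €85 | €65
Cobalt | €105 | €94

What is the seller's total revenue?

Total revenue: €282

All unit-bids, highest first — top 3: 140 (Dune-1), 120 (Dune-2), 105 (Cobalt-1)
First bid not allocated: €94.
Allocation: Cobalt 1, Dune 2. Every unit priced at €94.
Revenue = 3 × 94 = €282.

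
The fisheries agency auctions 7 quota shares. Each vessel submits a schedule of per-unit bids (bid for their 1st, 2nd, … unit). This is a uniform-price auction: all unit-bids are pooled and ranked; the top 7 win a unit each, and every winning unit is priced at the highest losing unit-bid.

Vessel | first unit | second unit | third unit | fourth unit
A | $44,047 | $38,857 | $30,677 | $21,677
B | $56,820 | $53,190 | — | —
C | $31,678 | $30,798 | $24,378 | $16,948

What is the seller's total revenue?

Total revenue: $170,646

All unit-bids, highest first — top 7: 56,820 (B-1), 53,190 (B-2), 44,047 (A-1), 38,857 (A-2), 31,678 (C-1), 30,798 (C-2), 30,677 (A-3)
First bid not allocated: $24,378.
Allocation: A 3, B 2, C 2. Every unit priced at $24,378.
Revenue = 7 × 24,378 = $170,646.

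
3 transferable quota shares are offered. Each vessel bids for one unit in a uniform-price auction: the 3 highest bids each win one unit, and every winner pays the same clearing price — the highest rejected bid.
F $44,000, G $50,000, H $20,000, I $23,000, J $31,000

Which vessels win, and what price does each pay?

G, F, J; each pays $23,000

Sorting: 50,000 (G), 44,000 (F), 31,000 (J), 23,000 (I), 20,000 (H)
Top 3: G, F, J.
Clearing price = highest rejected bid = $23,000.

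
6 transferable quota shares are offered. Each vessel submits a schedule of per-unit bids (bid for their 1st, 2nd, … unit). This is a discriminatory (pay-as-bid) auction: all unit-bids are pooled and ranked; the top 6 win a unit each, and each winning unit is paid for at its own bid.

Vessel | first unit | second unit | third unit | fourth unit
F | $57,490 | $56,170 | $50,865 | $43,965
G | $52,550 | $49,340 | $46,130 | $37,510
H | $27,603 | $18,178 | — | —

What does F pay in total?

F pays $164,525

All unit-bids, highest first — top 6: 57,490 (F-1), 56,170 (F-2), 52,550 (G-1), 50,865 (F-3), 49,340 (G-2), 46,130 (G-3)
Next rejected bid: $43,965 (not a price — pay-as-bid).
F's winning unit-bids: 57,490 + 56,170 + 50,865 = $164,525.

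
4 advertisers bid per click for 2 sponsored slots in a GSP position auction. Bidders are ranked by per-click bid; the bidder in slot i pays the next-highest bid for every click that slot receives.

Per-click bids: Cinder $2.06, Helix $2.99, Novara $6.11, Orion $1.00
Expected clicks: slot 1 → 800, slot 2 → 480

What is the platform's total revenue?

Per-click bids in order: $6.11 (Novara) > $2.99 (Helix) > $2.06 (Cinder) > …
Slot 1: Novara pays $2.99 × 800 = $2392.00
Slot 2: Helix pays $2.06 × 480 = $988.80
Total = $3380.80

Total revenue: $3380.80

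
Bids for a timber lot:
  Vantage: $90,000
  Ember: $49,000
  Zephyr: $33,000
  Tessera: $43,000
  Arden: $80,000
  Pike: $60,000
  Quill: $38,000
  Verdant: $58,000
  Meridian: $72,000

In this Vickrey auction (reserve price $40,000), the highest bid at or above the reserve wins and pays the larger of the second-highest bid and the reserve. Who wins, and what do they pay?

Rule: the highest bid at or above the reserve wins and pays the larger of the second-highest bid and the reserve.
Bids ranked: 90,000 (Vantage) > 80,000 (Arden) > 72,000 (Meridian) > 60,000 (Pike) > 58,000 (Verdant) > 49,000 (Ember) > …
Vantage has the top bid at or above the reserve ($90,000).
Second-highest bid $80,000 exceeds the reserve $40,000 → payment $80,000.

Vantage pays $80,000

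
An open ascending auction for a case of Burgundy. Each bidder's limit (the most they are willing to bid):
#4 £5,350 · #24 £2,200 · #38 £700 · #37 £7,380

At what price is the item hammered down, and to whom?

Limits in order: 7,380 (#37) > 5,350 (#4) > 2,200 (#24) > 700 (#38)
Bidding ends when #4 exits at £5,350; #37 takes it.

#37 wins at £5,350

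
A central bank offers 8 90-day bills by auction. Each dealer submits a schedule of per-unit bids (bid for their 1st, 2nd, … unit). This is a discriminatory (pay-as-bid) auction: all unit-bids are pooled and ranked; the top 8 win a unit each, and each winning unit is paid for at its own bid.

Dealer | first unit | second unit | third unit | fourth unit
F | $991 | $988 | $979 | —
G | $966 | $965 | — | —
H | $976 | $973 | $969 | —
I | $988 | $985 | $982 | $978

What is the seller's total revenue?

All unit-bids, highest first — top 8: 991 (F-1), 988 (F-2), 988 (I-1), 985 (I-2), 982 (I-3), 979 (F-3), 978 (I-4), 976 (H-1)
Next rejected bid: $973 (not a price — pay-as-bid).
Each winning unit pays its own bid.
Revenue = 991 + 988 + 988 + 985 + 982 + 979 + 978 + 976 = $7,867.

Total revenue: $7,867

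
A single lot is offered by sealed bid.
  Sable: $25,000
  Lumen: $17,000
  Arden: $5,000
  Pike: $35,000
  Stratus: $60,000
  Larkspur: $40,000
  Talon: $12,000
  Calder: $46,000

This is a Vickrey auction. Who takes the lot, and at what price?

Rule: the highest bidder wins and pays the second-highest bid.
Sorting bids: 60,000 (Stratus) > 46,000 (Calder) > 40,000 (Larkspur) > 35,000 (Pike) > 25,000 (Sable) > 17,000 (Lumen) > …
Second-price: Stratus pays Calder's bid of $46,000.

Stratus pays $46,000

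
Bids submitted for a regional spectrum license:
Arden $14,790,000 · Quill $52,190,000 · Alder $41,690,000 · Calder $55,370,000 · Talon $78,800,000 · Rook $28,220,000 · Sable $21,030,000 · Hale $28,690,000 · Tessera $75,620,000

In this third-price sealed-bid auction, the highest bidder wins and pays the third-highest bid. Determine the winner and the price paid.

Talon pays $55,370,000

Rule: the highest bidder wins and pays the third-highest bid.
Bids in order: 78,800,000 (Talon) > 75,620,000 (Tessera) > 55,370,000 (Calder) > 52,190,000 (Quill) > 41,690,000 (Alder) > 28,690,000 (Hale) > …
Talon is highest; pays the third-highest bid, $55,370,000.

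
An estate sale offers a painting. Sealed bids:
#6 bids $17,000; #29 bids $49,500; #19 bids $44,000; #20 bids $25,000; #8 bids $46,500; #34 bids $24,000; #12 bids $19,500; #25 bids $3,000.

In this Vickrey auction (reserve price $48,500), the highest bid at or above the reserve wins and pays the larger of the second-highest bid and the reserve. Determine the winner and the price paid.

Bids ranked: 49,500 (#29) > 46,500 (#8) > 44,000 (#19) > 25,000 (#20) > 24,000 (#34) > 19,500 (#12) > …
Highest eligible bid: #29 at $49,500.
max(second-highest $46,500, reserve $48,500) = $48,500.

#29 pays $48,500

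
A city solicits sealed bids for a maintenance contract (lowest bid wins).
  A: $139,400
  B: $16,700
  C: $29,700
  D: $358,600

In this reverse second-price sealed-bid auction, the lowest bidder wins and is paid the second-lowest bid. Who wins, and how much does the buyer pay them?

B is paid $29,700

Rule: the lowest bidder wins and is paid the second-lowest bid.
Bids ranked: 16,700 (B) < 29,700 (C) < 139,400 (A) < 358,600 (D)
B is lowest; is paid the second-lowest bid, $29,700.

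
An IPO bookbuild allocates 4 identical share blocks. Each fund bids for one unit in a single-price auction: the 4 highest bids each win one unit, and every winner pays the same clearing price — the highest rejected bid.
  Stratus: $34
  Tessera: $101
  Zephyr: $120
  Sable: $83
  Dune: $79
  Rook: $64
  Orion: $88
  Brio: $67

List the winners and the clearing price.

Ordering the bids: 120 (Zephyr), 101 (Tessera), 88 (Orion), 83 (Sable), 79 (Dune), 67 (Brio), …
Top 4: Zephyr, Tessera, Orion, Sable.
First losing bid is Dune's $79, which sets the uniform price.

Zephyr, Tessera, Orion, Sable; each pays $79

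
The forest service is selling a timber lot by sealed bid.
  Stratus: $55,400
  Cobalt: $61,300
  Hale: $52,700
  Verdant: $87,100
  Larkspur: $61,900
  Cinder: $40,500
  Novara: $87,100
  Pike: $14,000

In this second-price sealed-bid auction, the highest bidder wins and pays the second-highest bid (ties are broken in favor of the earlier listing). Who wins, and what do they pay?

Verdant pays $87,100

Bids in order: 87,100 (Verdant) > 87,100 (Novara) > 61,900 (Larkspur) > 61,300 (Cobalt) > 55,400 (Stratus) > 52,700 (Hale) > …
Tie at $87,100 → Verdant wins by tie-break.
Verdant is highest; pays the second-highest bid, $87,100.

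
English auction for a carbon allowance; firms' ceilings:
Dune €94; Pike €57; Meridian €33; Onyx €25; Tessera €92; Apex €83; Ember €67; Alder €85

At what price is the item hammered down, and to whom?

Dune wins at €92

Limits ranked: 94 (Dune) > 92 (Tessera) > 85 (Alder) > 83 (Apex) > 67 (Ember) > 57 (Pike) > …
Bidding ends when Tessera exits at €92; Dune takes it.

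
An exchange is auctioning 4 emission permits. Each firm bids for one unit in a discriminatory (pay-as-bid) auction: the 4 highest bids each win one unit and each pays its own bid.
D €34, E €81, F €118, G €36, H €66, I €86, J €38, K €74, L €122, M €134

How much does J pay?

J pays €0

Bids ranked high→low: 134 (M), 122 (L), 118 (F), 86 (I), 81 (E), 74 (K), …
The 4 highest are M, L, F, I.
J does not win → €0.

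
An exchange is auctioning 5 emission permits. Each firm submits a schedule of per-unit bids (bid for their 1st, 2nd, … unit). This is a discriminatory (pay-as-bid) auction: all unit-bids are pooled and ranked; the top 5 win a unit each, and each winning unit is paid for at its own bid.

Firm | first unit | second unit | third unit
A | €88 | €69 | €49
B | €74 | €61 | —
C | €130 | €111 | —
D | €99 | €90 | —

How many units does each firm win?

A 1, C 2, D 2

Merging the schedules and taking the best 5: 130 (C-1), 111 (C-2), 99 (D-1), 90 (D-2), 88 (A-1)
Next rejected bid: €74 (not a price — pay-as-bid).
Allocation: A 1, C 2, D 2.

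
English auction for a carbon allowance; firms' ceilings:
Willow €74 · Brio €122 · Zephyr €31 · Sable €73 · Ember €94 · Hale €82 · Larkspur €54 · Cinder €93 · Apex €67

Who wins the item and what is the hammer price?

Brio wins at €94

Rule: the price rises until one bidder remains; the winner pays the price at which the last rival dropped out.
Sorting limits: 122 (Brio) > 94 (Ember) > 93 (Cinder) > 82 (Hale) > 74 (Willow) > 73 (Sable) > …
Once the price passes €94, only Brio is left; the hammer falls at Ember's limit of €94.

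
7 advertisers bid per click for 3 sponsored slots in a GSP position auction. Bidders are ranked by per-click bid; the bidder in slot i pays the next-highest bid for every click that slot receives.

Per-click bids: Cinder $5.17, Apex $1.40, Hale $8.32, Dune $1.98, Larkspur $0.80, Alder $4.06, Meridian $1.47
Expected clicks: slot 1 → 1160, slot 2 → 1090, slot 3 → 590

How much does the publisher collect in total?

Sorting advertisers: $8.32 (Hale) > $5.17 (Cinder) > $4.06 (Alder) > $1.98 (Dune) > …
Slot 1: Hale pays $5.17 × 1160 = $5997.20
Slot 2: Cinder pays $4.06 × 1090 = $4425.40
Slot 3: Alder pays $1.98 × 590 = $1168.20
Total = $11590.80

Total revenue: $11590.80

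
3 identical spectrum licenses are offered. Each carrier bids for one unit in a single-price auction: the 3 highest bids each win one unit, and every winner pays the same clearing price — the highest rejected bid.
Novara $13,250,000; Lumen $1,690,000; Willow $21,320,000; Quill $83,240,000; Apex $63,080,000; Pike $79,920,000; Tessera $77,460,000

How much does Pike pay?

Pike pays $63,080,000

Sorting: 83,240,000 (Quill), 79,920,000 (Pike), 77,460,000 (Tessera), 63,080,000 (Apex), 21,320,000 (Willow), …
Top 3: Quill, Pike, Tessera.
Highest unsuccessful bid: $63,080,000 → clearing price.
Pike wins → pays $63,080,000.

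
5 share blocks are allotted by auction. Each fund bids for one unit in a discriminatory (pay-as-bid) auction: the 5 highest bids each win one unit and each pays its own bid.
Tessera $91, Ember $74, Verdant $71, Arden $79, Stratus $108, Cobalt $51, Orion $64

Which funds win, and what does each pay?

Sorting: 108 (Stratus), 91 (Tessera), 79 (Arden), 74 (Ember), 71 (Verdant), 64 (Orion), 51 (Cobalt)
The 5 highest are Stratus, Tessera, Arden, Ember, Verdant.
Each winner pays its own bid: Stratus $108, Tessera $91, Arden $79, Ember $74, Verdant $71.

Stratus $108, Tessera $91, Arden $79, Ember $74, Verdant $71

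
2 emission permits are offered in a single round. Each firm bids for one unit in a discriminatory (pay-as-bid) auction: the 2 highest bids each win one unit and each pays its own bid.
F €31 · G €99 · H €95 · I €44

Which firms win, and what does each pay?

G €99, H €95

Sorting: 99 (G), 95 (H), 44 (I), 31 (F)
Top 2: G, H.
Each winner pays its own bid: G €99, H €95.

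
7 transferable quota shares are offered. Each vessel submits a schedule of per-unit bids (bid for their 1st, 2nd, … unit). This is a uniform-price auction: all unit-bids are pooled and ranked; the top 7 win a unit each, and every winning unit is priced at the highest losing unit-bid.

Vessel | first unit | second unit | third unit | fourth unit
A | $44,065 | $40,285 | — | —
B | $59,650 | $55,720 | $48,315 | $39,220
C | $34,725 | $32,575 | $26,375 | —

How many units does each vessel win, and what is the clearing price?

A 2, B 4, C 1; clearing price $32,575

Pooled unit-bids ranked (top 7): 59,650 (B-1), 55,720 (B-2), 48,315 (B-3), 44,065 (A-1), 40,285 (A-2), 39,220 (B-4), 34,725 (C-1)
The (k+1)-th unit-bid is $32,575.
Allocation: A 2, B 4, C 1.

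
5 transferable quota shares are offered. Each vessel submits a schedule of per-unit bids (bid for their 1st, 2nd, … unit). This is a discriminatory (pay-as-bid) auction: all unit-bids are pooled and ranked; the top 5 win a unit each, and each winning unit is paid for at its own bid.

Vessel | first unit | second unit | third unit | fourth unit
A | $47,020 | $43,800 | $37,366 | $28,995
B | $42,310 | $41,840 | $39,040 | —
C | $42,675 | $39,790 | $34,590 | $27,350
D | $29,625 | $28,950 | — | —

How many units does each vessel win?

Merging the schedules and taking the best 5: 47,020 (A-1), 43,800 (A-2), 42,675 (C-1), 42,310 (B-1), 41,840 (B-2)
Next rejected bid: $39,790 (not a price — pay-as-bid).
Allocation: A 2, B 2, C 1.

A 2, B 2, C 1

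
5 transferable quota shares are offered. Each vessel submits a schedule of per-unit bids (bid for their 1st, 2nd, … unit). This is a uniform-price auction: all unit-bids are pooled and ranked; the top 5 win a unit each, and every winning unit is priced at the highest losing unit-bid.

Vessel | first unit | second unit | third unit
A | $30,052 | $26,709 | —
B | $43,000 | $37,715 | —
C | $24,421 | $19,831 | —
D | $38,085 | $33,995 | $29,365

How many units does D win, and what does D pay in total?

D: 2 units, pays $58,730

All unit-bids, highest first — top 5: 43,000 (B-1), 38,085 (D-1), 37,715 (B-2), 33,995 (D-2), 30,052 (A-1)
Highest rejected unit-bid = $29,365.
D wins 2 unit(s) at $29,365 each.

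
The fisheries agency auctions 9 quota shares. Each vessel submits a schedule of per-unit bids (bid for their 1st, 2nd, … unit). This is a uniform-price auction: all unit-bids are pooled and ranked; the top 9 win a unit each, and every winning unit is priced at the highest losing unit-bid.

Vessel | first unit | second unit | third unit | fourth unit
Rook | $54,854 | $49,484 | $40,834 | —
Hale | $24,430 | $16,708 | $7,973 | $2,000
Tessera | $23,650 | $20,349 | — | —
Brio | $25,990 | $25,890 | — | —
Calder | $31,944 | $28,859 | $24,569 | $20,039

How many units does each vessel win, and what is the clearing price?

Pooled unit-bids ranked (top 9): 54,854 (Rook-1), 49,484 (Rook-2), 40,834 (Rook-3), 31,944 (Calder-1), 28,859 (Calder-2), 25,990 (Brio-1), 25,890 (Brio-2), 24,569 (Calder-3), 24,430 (Hale-1)
First bid not allocated: $23,650.
Allocation: Brio 2, Calder 3, Hale 1, Rook 3.

Brio 2, Calder 3, Hale 1, Rook 3; clearing price $23,650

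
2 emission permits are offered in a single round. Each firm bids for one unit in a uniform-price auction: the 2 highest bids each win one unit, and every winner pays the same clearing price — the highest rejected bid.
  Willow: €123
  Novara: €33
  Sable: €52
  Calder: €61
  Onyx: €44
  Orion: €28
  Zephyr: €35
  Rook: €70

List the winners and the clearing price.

Willow, Rook; each pays €61

Bids ranked high→low: 123 (Willow), 70 (Rook), 61 (Calder), 52 (Sable), …
The 2 highest are Willow, Rook.
Highest unsuccessful bid: €61 → clearing price.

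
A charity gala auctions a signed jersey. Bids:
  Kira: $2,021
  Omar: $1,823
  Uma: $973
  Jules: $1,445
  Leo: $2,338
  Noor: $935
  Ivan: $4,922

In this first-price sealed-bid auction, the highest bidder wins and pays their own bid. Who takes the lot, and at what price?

Ivan pays $4,922

Bids ranked: 4,922 (Ivan) > 2,338 (Leo) > 2,021 (Kira) > 1,823 (Omar) > 1,445 (Jules) > 973 (Uma) > …
Ivan has the highest bid and pays exactly that: $4,922.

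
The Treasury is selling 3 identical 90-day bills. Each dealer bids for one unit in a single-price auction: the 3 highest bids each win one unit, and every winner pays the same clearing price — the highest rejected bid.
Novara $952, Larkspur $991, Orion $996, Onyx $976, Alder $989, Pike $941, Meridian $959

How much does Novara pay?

Novara pays $0

Sorting: 996 (Orion), 991 (Larkspur), 989 (Alder), 976 (Onyx), 959 (Meridian), …
Top 3: Orion, Larkspur, Alder.
Highest unsuccessful bid: $976 → clearing price.
Novara does not win → pays $0.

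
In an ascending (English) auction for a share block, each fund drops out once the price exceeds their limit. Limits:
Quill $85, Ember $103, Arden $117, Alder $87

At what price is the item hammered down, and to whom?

Limits ranked: 117 (Arden) > 103 (Ember) > 87 (Alder) > 85 (Quill)
Once the price passes $103, only Arden is left; the hammer falls at Ember's limit of $103.

Arden wins at $103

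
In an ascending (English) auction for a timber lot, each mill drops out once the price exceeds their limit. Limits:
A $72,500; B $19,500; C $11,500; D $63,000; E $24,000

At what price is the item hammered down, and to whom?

A wins at $63,000

Limits ranked: 72,500 (A) > 63,000 (D) > 24,000 (E) > 19,500 (B) > 11,500 (C)
D is the last rival to drop out, at $63,000; A remains and wins at that price.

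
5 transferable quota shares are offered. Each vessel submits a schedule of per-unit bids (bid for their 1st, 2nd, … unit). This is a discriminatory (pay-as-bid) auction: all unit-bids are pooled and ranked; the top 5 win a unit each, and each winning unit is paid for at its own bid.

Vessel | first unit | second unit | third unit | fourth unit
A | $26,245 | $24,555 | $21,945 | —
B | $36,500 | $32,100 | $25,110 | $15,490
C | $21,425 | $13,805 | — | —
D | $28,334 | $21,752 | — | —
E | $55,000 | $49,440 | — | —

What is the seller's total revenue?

Total revenue: $201,374

Pooled unit-bids ranked (top 5): 55,000 (E-1), 49,440 (E-2), 36,500 (B-1), 32,100 (B-2), 28,334 (D-1)
Next rejected bid: $26,245 (not a price — pay-as-bid).
Each winning unit pays its own bid.
Revenue = 55,000 + 49,440 + 36,500 + 32,100 + 28,334 = $201,374.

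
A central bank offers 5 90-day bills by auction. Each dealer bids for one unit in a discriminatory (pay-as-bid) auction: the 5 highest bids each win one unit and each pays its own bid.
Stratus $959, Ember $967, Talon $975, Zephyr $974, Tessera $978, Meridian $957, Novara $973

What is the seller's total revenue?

Bids ranked high→low: 978 (Tessera), 975 (Talon), 974 (Zephyr), 973 (Novara), 967 (Ember), 959 (Stratus), 957 (Meridian)
The 5 highest are Tessera, Talon, Zephyr, Novara, Ember.
Total revenue = 978 + 975 + 974 + 973 + 967 = $4,867.

Total revenue: $4,867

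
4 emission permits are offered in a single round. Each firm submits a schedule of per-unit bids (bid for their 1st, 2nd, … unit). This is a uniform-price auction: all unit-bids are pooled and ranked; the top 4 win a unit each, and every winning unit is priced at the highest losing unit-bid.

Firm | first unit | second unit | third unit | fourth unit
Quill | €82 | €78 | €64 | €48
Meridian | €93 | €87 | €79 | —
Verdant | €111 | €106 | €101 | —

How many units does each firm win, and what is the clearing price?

All unit-bids, highest first — top 4: 111 (Verdant-1), 106 (Verdant-2), 101 (Verdant-3), 93 (Meridian-1)
Highest rejected unit-bid = €87.
Allocation: Meridian 1, Verdant 3.

Meridian 1, Verdant 3; clearing price €87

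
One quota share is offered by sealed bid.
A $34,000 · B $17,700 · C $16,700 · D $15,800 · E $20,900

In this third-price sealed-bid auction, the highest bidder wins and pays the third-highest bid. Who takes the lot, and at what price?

Third-price sealed-bid auction: the highest bidder wins and pays the third-highest bid.
Bids in order: 34,000 (A) > 20,900 (E) > 17,700 (B) > 16,700 (C) > 15,800 (D)
A is highest; pays the third-highest bid, $17,700.

A pays $17,700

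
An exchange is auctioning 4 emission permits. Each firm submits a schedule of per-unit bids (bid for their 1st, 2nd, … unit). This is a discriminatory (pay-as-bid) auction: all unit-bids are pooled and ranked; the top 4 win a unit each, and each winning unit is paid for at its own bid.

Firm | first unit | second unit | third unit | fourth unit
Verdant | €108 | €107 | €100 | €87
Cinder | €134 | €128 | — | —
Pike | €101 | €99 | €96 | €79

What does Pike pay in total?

Merging the schedules and taking the best 4: 134 (Cinder-1), 128 (Cinder-2), 108 (Verdant-1), 107 (Verdant-2)
Next rejected bid: €101 (not a price — pay-as-bid).
Pike wins no units.

Pike pays €0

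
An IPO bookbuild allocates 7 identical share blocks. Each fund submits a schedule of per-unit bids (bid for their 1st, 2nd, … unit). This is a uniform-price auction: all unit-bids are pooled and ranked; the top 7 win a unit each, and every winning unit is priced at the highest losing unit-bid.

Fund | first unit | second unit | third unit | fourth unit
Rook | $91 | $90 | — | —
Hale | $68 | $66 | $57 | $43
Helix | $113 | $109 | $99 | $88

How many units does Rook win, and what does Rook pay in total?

Pooled unit-bids ranked (top 7): 113 (Helix-1), 109 (Helix-2), 99 (Helix-3), 91 (Rook-1), 90 (Rook-2), 88 (Helix-4), 68 (Hale-1)
The (k+1)-th unit-bid is $66.
Rook wins 2 unit(s) at $66 each.

Rook: 2 units, pays $132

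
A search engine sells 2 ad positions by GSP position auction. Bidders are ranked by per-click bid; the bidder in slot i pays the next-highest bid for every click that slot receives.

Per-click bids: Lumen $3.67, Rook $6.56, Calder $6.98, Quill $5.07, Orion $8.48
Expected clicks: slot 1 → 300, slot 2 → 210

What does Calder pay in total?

Calder pays $1377.60

Ranked by bid: $8.48 (Orion) > $6.98 (Calder) > $6.56 (Rook) > …
Calder holds slot 2 → pays next bid $6.56 × 210 clicks = $1377.60.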